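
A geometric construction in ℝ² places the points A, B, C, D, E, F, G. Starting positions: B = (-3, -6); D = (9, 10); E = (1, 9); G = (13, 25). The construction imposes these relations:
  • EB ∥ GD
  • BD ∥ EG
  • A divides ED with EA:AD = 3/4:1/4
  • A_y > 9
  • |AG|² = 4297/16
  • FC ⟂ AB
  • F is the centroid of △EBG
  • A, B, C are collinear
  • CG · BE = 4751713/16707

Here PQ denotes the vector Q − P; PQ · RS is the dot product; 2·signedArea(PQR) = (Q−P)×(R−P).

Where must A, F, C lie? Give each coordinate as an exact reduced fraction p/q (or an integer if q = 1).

1. A_x = 7  [A divides ED with EA:AD = 3/4:1/4]
2. A_y = 39/4  [A divides ED with EA:AD = 3/4:1/4]
   → A = (7, 39/4)
3. F_x = 11/3  [F is the centroid of △EBG]
4. F_y = 28/3  [F is the centroid of △EBG]
   → F = (11/3, 28/3)
5. C_x = 97799/16707  [A, B, C are collinear ∩ FC ⟂ AB]
6. C_y = 44244/5569  [A, B, C are collinear ∩ FC ⟂ AB]
   → C = (97799/16707, 44244/5569)

A = (7, 39/4)
C = (97799/16707, 44244/5569)
F = (11/3, 28/3)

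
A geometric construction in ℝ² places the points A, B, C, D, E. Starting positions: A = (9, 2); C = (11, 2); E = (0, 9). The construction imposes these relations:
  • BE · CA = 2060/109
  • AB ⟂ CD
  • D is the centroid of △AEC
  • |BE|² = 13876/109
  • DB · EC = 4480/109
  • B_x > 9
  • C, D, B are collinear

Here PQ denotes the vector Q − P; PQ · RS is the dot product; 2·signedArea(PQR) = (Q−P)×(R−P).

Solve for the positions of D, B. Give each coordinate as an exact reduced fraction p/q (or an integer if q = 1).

B = (1030/109, 309/109)
D = (20/3, 13/3)

1. D_x = 20/3  [D is the centroid of △AEC]
2. D_y = 13/3  [D is the centroid of △AEC]
   → D = (20/3, 13/3)
3. B_x = 1030/109  [C, D, B are collinear ∩ AB ⟂ CD]
4. B_y = 309/109  [C, D, B are collinear ∩ AB ⟂ CD]
   → B = (1030/109, 309/109)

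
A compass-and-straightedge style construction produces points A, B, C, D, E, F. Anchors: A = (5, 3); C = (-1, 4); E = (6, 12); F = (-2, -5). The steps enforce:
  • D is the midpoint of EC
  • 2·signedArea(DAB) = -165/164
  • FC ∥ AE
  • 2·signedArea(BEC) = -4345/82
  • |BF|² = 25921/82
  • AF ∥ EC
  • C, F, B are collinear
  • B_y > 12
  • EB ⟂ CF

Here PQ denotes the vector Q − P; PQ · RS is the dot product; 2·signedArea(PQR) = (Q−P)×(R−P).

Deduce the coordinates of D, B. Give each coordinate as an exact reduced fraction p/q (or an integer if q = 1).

1. D_x = 5/2  [D is the midpoint of EC]
2. D_y = 8  [D is the midpoint of EC]
   → D = (5/2, 8)
3. B_x = -3/82  [C, F, B are collinear ∩ EB ⟂ CF]
4. B_y = 1039/82  [C, F, B are collinear ∩ EB ⟂ CF]
   → B = (-3/82, 1039/82)

B = (-3/82, 1039/82)
D = (5/2, 8)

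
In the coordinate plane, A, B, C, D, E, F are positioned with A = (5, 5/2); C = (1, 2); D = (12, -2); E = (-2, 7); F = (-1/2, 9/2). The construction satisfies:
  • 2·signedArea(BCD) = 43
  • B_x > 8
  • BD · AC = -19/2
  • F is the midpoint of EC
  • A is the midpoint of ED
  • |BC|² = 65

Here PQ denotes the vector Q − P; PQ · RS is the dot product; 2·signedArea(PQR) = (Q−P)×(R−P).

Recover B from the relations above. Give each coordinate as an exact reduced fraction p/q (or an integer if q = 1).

B = (9, 3)

1. B_x = 9  [2·signedArea(BCD) = 43 ∩ BD · AC = -19/2]
2. B_y = 3  [2·signedArea(BCD) = 43 ∩ BD · AC = -19/2]
   → B = (9, 3)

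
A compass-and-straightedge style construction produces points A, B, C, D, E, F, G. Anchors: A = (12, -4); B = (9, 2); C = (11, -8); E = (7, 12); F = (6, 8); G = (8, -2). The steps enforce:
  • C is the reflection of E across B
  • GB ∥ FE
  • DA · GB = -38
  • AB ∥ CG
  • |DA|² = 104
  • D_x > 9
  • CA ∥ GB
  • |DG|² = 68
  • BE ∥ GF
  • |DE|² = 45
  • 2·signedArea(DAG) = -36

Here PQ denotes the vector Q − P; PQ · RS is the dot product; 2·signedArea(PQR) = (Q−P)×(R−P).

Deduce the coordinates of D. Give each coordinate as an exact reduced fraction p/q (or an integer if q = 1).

1. D_x = 10  [2·signedArea(DAG) = -36 ∩ DA · GB = -38]
2. D_y = 6  [2·signedArea(DAG) = -36 ∩ DA · GB = -38]
   → D = (10, 6)

D = (10, 6)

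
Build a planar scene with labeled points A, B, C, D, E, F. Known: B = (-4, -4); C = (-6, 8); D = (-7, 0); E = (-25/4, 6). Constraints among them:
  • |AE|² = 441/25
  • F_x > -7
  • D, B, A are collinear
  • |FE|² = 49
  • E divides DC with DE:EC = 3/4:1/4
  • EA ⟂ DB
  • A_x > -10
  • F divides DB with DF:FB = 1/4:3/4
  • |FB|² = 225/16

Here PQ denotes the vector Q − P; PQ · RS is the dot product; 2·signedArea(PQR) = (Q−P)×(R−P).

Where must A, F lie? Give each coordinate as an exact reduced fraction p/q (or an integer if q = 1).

1. A_x = -961/100  [D, B, A are collinear ∩ EA ⟂ DB]
2. A_y = 87/25  [D, B, A are collinear ∩ EA ⟂ DB]
   → A = (-961/100, 87/25)
3. F_x = -25/4  [F divides DB with DF:FB = 1/4:3/4]
4. F_y = -1  [F divides DB with DF:FB = 1/4:3/4]
   → F = (-25/4, -1)

A = (-961/100, 87/25)
F = (-25/4, -1)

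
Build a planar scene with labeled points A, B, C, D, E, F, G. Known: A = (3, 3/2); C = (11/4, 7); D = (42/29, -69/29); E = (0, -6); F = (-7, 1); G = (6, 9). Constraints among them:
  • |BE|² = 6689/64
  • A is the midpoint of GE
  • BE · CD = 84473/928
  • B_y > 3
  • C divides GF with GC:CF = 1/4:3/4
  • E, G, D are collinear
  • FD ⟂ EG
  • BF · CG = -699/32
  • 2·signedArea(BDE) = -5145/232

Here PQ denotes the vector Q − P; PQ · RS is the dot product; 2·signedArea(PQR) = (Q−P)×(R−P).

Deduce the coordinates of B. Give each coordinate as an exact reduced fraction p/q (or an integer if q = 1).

B = (-17/8, 4)

1. B_x = -17/8  [2·signedArea(BDE) = -5145/232 ∩ BF · CG = -699/32]
2. B_y = 4  [2·signedArea(BDE) = -5145/232 ∩ BF · CG = -699/32]
   → B = (-17/8, 4)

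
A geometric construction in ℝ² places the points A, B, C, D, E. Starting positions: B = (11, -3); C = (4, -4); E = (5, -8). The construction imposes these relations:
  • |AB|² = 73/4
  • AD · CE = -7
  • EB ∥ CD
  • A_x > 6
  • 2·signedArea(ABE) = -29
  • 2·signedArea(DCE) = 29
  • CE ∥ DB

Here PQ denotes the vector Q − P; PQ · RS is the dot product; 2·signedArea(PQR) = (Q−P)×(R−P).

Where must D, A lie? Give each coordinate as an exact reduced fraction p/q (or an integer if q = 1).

A = (7, -3/2)
D = (10, 1)

1. D_x = 10  [CE ∥ DB ∩ EB ∥ CD]
2. D_y = 1  [CE ∥ DB ∩ EB ∥ CD]
   → D = (10, 1)
3. A_x = 7  [2·signedArea(ABE) = -29 ∩ AD · CE = -7]
4. A_y = -3/2  [2·signedArea(ABE) = -29 ∩ AD · CE = -7]
   → A = (7, -3/2)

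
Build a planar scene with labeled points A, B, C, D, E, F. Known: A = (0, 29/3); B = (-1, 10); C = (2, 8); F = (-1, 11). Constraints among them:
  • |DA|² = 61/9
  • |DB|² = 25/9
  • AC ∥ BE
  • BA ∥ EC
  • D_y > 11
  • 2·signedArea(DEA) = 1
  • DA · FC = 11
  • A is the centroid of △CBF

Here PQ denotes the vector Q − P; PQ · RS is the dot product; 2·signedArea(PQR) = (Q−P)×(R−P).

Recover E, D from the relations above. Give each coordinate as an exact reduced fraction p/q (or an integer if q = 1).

D = (-2, 34/3)
E = (1, 25/3)

1. E_x = 1  [BA ∥ EC ∩ AC ∥ BE]
2. E_y = 25/3  [BA ∥ EC ∩ AC ∥ BE]
   → E = (1, 25/3)
3. D_x = -2  [2·signedArea(DEA) = 1 ∩ DA · FC = 11]
4. D_y = 34/3  [2·signedArea(DEA) = 1 ∩ DA · FC = 11]
   → D = (-2, 34/3)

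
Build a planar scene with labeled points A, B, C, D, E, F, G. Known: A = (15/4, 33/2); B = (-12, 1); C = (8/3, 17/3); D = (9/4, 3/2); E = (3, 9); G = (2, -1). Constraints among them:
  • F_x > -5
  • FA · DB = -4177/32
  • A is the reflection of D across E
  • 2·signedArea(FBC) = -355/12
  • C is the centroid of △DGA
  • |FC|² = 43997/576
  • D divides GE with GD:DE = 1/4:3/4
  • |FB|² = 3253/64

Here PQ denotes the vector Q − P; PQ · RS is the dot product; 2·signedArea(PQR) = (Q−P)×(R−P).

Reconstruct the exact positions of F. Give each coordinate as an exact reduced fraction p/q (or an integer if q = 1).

1. F_x = -39/8  [2·signedArea(FBC) = -355/12 ∩ FA · DB = -4177/32]
2. F_y = 5/4  [2·signedArea(FBC) = -355/12 ∩ FA · DB = -4177/32]
   → F = (-39/8, 5/4)

F = (-39/8, 5/4)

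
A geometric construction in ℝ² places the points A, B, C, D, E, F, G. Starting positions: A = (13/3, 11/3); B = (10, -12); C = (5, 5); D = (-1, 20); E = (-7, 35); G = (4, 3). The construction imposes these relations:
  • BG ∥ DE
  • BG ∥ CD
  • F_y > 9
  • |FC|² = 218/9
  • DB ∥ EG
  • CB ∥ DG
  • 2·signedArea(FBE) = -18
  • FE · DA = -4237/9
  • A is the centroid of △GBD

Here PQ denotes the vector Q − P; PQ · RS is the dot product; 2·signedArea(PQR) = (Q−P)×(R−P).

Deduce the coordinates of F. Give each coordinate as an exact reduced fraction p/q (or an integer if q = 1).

1. F_x = 8/3  [2·signedArea(FBE) = -18 ∩ FE · DA = -4237/9]
2. F_y = 28/3  [2·signedArea(FBE) = -18 ∩ FE · DA = -4237/9]
   → F = (8/3, 28/3)

F = (8/3, 28/3)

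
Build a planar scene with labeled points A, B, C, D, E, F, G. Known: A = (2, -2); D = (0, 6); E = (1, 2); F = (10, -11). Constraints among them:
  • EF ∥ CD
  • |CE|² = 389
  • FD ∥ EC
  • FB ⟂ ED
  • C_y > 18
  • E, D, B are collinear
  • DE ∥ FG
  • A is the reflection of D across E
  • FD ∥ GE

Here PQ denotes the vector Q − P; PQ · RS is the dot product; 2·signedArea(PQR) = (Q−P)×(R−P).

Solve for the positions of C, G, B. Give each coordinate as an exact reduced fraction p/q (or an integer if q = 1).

B = (78/17, -210/17)
C = (-9, 19)
G = (11, -15)

1. C_x = -9  [EF ∥ CD ∩ FD ∥ EC]
2. C_y = 19  [EF ∥ CD ∩ FD ∥ EC]
   → C = (-9, 19)
3. G_x = 11  [FD ∥ GE ∩ DE ∥ FG]
4. G_y = -15  [FD ∥ GE ∩ DE ∥ FG]
   → G = (11, -15)
5. B_x = 78/17  [E, D, B are collinear ∩ FB ⟂ ED]
6. B_y = -210/17  [E, D, B are collinear ∩ FB ⟂ ED]
   → B = (78/17, -210/17)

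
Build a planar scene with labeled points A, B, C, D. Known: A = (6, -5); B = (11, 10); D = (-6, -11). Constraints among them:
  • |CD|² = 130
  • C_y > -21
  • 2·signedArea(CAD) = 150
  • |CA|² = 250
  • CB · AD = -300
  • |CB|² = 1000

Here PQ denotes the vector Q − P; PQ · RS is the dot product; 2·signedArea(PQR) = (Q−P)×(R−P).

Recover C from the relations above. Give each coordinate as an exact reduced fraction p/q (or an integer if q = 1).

C = (1, -20)

1. C_x = 1  [CB · AD = -300 ∩ 2·signedArea(CAD) = 150]
2. C_y = -20  [CB · AD = -300 ∩ 2·signedArea(CAD) = 150]
   → C = (1, -20)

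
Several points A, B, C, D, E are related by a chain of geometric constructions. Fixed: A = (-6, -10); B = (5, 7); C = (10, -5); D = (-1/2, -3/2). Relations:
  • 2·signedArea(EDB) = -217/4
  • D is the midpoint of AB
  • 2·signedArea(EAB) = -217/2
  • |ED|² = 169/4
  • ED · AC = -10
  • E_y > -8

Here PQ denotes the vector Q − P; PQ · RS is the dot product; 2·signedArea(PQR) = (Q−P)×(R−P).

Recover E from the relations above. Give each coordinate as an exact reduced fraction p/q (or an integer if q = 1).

1. E_x = 2  [2·signedArea(EAB) = -217/2 ∩ ED · AC = -10]
2. E_y = -15/2  [2·signedArea(EAB) = -217/2 ∩ ED · AC = -10]
   → E = (2, -15/2)

E = (2, -15/2)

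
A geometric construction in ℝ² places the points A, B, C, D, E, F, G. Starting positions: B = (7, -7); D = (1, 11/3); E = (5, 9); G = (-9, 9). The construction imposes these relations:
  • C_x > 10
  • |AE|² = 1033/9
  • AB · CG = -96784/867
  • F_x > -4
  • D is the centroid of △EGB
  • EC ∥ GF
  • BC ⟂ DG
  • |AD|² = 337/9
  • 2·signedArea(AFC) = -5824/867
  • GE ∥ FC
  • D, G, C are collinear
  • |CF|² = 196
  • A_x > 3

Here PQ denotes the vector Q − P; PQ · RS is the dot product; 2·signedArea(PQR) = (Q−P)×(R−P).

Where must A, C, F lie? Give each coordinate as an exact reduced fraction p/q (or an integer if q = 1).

A = (4, -5/3)
C = (2919/289, -343/289)
F = (-1127/289, -343/289)

1. C_x = 2919/289  [D, G, C are collinear ∩ BC ⟂ DG]
2. C_y = -343/289  [D, G, C are collinear ∩ BC ⟂ DG]
   → C = (2919/289, -343/289)
3. F_x = -1127/289  [GE ∥ FC ∩ EC ∥ GF]
4. F_y = -343/289  [GE ∥ FC ∩ EC ∥ GF]
   → F = (-1127/289, -343/289)
5. A_x = 4  [2·signedArea(AFC) = -5824/867 ∩ AB · CG = -96784/867]
6. A_y = -5/3  [2·signedArea(AFC) = -5824/867 ∩ AB · CG = -96784/867]
   → A = (4, -5/3)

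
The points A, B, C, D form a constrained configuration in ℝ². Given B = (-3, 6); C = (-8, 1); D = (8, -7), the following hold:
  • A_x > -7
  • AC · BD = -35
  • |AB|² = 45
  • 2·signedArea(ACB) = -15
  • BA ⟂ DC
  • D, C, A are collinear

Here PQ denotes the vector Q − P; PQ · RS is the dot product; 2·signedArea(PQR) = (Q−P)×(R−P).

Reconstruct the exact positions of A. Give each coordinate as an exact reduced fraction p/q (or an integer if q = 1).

1. A_x = -6  [D, C, A are collinear ∩ BA ⟂ DC]
2. A_y = 0  [D, C, A are collinear ∩ BA ⟂ DC]
   → A = (-6, 0)

A = (-6, 0)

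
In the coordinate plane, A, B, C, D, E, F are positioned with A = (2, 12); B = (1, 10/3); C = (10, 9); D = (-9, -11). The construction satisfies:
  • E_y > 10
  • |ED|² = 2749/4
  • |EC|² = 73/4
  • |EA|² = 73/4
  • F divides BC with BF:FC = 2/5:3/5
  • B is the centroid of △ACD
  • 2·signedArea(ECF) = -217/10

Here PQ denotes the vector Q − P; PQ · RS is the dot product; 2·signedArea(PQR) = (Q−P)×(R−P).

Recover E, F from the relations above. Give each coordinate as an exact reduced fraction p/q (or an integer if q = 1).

E = (6, 21/2)
F = (23/5, 28/5)

1. F_x = 23/5  [F divides BC with BF:FC = 2/5:3/5]
2. F_y = 28/5  [F divides BC with BF:FC = 2/5:3/5]
   → F = (23/5, 28/5)
3. E_x = 6  [line 17/5·x + -27/5·y + 363/10 = 0 ∩ |EA|² = 73/4]
4. E_y = 21/2  [line 17/5·x + -27/5·y + 363/10 = 0 ∩ |EA|² = 73/4]
   → E = (6, 21/2)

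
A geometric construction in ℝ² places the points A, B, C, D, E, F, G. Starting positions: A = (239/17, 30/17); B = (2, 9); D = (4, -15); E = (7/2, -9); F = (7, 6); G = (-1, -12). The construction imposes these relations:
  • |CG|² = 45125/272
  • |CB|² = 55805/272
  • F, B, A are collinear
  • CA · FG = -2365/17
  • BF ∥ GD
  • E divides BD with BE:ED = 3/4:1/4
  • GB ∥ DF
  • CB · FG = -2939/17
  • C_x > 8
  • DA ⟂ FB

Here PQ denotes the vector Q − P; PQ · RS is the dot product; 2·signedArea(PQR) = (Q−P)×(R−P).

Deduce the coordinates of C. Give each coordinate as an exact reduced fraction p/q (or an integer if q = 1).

1. C_x = 597/68  [line 8·x + 18·y + -87/17 = 0 ∩ |CB|² = 55805/272]
2. C_y = -123/34  [line 8·x + 18·y + -87/17 = 0 ∩ |CB|² = 55805/272]
   → C = (597/68, -123/34)

C = (597/68, -123/34)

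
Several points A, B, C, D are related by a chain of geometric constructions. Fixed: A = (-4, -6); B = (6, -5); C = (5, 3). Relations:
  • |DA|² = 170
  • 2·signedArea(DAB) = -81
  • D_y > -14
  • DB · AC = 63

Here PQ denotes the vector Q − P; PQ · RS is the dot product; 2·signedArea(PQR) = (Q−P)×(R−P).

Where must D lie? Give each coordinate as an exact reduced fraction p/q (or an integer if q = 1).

1. D_x = 7  [2·signedArea(DAB) = -81 ∩ DB · AC = 63]
2. D_y = -13  [2·signedArea(DAB) = -81 ∩ DB · AC = 63]
   → D = (7, -13)

D = (7, -13)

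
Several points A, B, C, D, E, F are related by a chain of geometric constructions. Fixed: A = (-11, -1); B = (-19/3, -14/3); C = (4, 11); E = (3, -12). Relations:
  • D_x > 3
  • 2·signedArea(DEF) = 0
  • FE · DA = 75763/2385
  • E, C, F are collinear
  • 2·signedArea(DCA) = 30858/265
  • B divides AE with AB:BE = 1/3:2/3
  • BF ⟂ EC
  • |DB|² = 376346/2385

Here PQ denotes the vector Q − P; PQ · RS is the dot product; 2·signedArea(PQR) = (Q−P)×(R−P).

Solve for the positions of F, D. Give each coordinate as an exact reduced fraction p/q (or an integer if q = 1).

D = (2902/795, 2351/795)
F = (2624/795, -4043/795)

1. F_x = 2624/795  [E, C, F are collinear ∩ BF ⟂ EC]
2. F_y = -4043/795  [E, C, F are collinear ∩ BF ⟂ EC]
   → F = (2624/795, -4043/795)
3. D_x = 2902/795  [2·signedArea(DEF) = 0 ∩ FE · DA = 75763/2385]
4. D_y = 2351/795  [2·signedArea(DEF) = 0 ∩ FE · DA = 75763/2385]
   → D = (2902/795, 2351/795)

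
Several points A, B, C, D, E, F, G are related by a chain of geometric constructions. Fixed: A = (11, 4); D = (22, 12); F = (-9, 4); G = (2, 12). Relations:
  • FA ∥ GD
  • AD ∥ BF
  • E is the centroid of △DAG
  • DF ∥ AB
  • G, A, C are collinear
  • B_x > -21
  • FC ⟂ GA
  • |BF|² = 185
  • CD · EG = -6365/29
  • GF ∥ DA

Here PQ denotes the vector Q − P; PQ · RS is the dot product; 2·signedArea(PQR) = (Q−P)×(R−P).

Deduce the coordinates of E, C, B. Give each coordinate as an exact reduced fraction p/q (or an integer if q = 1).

1. E_x = 35/3  [E is the centroid of △DAG]
2. E_y = 28/3  [E is the centroid of △DAG]
   → E = (35/3, 28/3)
3. C_x = -5/29  [G, A, C are collinear ∩ FC ⟂ GA]
4. C_y = 404/29  [G, A, C are collinear ∩ FC ⟂ GA]
   → C = (-5/29, 404/29)
5. B_x = -20  [AD ∥ BF ∩ DF ∥ AB]
6. B_y = -4  [AD ∥ BF ∩ DF ∥ AB]
   → B = (-20, -4)

B = (-20, -4)
C = (-5/29, 404/29)
E = (35/3, 28/3)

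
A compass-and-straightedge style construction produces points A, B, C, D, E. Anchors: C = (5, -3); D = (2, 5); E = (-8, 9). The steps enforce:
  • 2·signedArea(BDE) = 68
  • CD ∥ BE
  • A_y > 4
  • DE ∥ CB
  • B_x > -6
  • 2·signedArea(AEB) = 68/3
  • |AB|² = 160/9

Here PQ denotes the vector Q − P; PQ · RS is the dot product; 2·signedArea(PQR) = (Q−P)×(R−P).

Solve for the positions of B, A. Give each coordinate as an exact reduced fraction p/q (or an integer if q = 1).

A = (-11/3, 5)
B = (-5, 1)

1. B_x = -5  [CD ∥ BE ∩ DE ∥ CB]
2. B_y = 1  [CD ∥ BE ∩ DE ∥ CB]
   → B = (-5, 1)
3. A_x = -11/3  [line 8·x + 3·y + 43/3 = 0 ∩ |AB|² = 160/9]
4. A_y = 5  [line 8·x + 3·y + 43/3 = 0 ∩ |AB|² = 160/9]
   → A = (-11/3, 5)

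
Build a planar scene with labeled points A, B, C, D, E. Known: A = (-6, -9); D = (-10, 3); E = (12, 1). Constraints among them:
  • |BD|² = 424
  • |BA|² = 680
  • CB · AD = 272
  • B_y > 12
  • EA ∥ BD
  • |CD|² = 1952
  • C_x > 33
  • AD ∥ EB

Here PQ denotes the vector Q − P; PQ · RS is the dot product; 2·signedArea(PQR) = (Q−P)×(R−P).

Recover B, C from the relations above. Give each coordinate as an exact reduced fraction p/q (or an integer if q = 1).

B = (8, 13)
C = (34, -1)

1. B_x = 8  [EA ∥ BD ∩ AD ∥ EB]
2. B_y = 13  [EA ∥ BD ∩ AD ∥ EB]
   → B = (8, 13)
3. C_x = 34  [line 4·x + -12·y + -148 = 0 ∩ |CD|² = 1952]
4. C_y = -1  [line 4·x + -12·y + -148 = 0 ∩ |CD|² = 1952]
   → C = (34, -1)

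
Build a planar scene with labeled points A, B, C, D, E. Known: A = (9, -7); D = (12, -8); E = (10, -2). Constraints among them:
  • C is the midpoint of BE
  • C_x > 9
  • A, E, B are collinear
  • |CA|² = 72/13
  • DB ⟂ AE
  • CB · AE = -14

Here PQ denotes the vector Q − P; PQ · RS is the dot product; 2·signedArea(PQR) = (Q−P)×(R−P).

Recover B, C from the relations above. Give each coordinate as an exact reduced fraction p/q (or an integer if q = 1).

B = (116/13, -96/13)
C = (123/13, -61/13)

1. B_x = 116/13  [A, E, B are collinear ∩ DB ⟂ AE]
2. B_y = -96/13  [A, E, B are collinear ∩ DB ⟂ AE]
   → B = (116/13, -96/13)
3. C_x = 123/13  [C is the midpoint of BE]
4. C_y = -61/13  [C is the midpoint of BE]
   → C = (123/13, -61/13)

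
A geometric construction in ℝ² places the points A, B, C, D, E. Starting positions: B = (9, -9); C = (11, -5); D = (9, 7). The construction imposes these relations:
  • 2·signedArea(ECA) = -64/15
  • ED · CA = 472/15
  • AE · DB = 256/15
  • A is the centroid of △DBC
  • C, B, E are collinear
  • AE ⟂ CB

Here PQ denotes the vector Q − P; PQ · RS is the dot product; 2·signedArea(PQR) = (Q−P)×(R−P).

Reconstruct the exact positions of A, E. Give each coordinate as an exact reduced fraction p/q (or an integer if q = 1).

A = (29/3, -7/3)
E = (59/5, -17/5)

1. A_x = 29/3  [A is the centroid of △DBC]
2. A_y = -7/3  [A is the centroid of △DBC]
   → A = (29/3, -7/3)
3. E_x = 59/5  [C, B, E are collinear ∩ AE ⟂ CB]
4. E_y = -17/5  [C, B, E are collinear ∩ AE ⟂ CB]
   → E = (59/5, -17/5)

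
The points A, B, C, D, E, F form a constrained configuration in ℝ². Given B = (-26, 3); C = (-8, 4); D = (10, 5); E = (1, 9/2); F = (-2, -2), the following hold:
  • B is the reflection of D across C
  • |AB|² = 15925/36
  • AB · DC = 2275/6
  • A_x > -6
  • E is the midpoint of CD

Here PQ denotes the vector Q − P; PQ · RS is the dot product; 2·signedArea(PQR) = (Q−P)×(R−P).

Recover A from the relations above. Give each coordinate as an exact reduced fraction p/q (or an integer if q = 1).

A = (-5, 25/6)

1. A_x = -5  [line 18·x + 1·y + 515/6 = 0 ∩ |AB|² = 15925/36]
2. A_y = 25/6  [line 18·x + 1·y + 515/6 = 0 ∩ |AB|² = 15925/36]
   → A = (-5, 25/6)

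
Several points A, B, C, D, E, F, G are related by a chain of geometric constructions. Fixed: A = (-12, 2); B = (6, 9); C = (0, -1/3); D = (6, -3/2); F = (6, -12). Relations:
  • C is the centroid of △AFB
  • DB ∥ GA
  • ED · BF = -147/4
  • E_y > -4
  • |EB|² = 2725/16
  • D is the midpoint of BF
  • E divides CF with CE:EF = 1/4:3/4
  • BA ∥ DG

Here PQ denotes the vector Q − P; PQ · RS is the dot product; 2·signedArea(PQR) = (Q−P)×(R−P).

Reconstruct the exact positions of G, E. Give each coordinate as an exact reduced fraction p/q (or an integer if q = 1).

1. G_x = -12  [DB ∥ GA ∩ BA ∥ DG]
2. G_y = -17/2  [DB ∥ GA ∩ BA ∥ DG]
   → G = (-12, -17/2)
3. E_x = 3/2  [E divides CF with CE:EF = 1/4:3/4]
4. E_y = -13/4  [E divides CF with CE:EF = 1/4:3/4]
   → E = (3/2, -13/4)

E = (3/2, -13/4)
G = (-12, -17/2)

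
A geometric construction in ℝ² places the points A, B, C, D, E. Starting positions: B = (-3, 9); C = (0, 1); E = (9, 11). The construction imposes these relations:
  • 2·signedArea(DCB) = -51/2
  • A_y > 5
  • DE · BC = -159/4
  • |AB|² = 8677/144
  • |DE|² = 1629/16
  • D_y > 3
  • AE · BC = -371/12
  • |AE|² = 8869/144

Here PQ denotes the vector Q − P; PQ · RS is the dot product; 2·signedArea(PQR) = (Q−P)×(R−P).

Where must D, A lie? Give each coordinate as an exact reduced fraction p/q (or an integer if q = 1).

1. D_x = 9/4  [2·signedArea(DCB) = -51/2 ∩ DE · BC = -159/4]
2. D_y = 7/2  [2·signedArea(DCB) = -51/2 ∩ DE · BC = -159/4]
   → D = (9/4, 7/2)
3. A_x = 15/4  [line -3·x + 8·y + -361/12 = 0 ∩ |AB|² = 8677/144]
4. A_y = 31/6  [line -3·x + 8·y + -361/12 = 0 ∩ |AB|² = 8677/144]
   → A = (15/4, 31/6)

A = (15/4, 31/6)
D = (9/4, 7/2)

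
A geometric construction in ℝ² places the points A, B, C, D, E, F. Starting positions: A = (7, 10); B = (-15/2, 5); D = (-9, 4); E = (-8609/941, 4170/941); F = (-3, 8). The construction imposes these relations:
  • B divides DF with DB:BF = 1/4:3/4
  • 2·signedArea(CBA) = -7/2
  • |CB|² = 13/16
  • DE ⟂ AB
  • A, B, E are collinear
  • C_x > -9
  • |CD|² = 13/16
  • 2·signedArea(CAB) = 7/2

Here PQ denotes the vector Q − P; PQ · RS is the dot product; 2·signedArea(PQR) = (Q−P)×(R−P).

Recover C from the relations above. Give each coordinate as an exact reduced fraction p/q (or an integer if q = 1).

1. C_x = -33/4  [line -5·x + 29/2·y + -213/2 = 0 ∩ |CD|² = 13/16]
2. C_y = 9/2  [line -5·x + 29/2·y + -213/2 = 0 ∩ |CD|² = 13/16]
   → C = (-33/4, 9/2)

C = (-33/4, 9/2)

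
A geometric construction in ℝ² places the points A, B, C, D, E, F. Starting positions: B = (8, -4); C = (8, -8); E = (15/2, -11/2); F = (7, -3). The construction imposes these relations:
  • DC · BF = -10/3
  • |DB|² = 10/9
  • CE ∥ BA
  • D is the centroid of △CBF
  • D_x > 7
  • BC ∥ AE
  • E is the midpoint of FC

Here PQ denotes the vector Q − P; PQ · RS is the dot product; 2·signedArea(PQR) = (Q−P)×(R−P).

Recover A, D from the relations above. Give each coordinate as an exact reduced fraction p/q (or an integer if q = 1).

A = (15/2, -3/2)
D = (23/3, -5)

1. A_x = 15/2  [BC ∥ AE ∩ CE ∥ BA]
2. A_y = -3/2  [BC ∥ AE ∩ CE ∥ BA]
   → A = (15/2, -3/2)
3. D_x = 23/3  [D is the centroid of △CBF]
4. D_y = -5  [D is the centroid of △CBF]
   → D = (23/3, -5)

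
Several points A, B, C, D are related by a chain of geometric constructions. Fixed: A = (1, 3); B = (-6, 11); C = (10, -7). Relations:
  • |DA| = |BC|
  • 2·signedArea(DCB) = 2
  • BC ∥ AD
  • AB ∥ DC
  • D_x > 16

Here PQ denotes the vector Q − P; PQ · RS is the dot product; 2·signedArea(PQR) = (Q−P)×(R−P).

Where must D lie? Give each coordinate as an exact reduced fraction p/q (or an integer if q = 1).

D = (17, -15)

1. D_x = 17  [AB ∥ DC ∩ BC ∥ AD]
2. D_y = -15  [AB ∥ DC ∩ BC ∥ AD]
   → D = (17, -15)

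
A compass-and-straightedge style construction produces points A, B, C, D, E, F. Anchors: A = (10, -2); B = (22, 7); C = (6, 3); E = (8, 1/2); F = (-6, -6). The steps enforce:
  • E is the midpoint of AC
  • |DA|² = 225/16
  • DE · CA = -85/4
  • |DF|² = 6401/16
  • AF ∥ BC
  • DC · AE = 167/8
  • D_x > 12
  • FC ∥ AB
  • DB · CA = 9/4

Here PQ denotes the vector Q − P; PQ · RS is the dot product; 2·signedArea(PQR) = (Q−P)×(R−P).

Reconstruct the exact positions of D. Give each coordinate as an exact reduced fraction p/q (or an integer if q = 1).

1. D_x = 13  [line -4·x + 5·y + 203/4 = 0 ∩ |DF|² = 6401/16]
2. D_y = 1/4  [line -4·x + 5·y + 203/4 = 0 ∩ |DF|² = 6401/16]
   → D = (13, 1/4)

D = (13, 1/4)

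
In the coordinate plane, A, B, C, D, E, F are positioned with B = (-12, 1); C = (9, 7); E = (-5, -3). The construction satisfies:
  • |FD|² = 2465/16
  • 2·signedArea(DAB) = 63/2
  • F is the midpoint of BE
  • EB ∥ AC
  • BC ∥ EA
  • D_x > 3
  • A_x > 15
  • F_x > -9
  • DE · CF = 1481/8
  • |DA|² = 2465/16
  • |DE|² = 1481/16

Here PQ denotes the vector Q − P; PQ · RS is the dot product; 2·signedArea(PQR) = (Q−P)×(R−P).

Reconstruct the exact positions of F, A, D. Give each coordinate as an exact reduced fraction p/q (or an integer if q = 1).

1. F_x = -17/2  [F is the midpoint of BE]
2. F_y = -1  [F is the midpoint of BE]
   → F = (-17/2, -1)
3. A_x = 16  [EB ∥ AC ∩ BC ∥ EA]
4. A_y = 3  [EB ∥ AC ∩ BC ∥ EA]
   → A = (16, 3)
5. D_x = 15/4  [2·signedArea(DAB) = 63/2 ∩ DE · CF = 1481/8]
6. D_y = 1  [2·signedArea(DAB) = 63/2 ∩ DE · CF = 1481/8]
   → D = (15/4, 1)

A = (16, 3)
D = (15/4, 1)
F = (-17/2, -1)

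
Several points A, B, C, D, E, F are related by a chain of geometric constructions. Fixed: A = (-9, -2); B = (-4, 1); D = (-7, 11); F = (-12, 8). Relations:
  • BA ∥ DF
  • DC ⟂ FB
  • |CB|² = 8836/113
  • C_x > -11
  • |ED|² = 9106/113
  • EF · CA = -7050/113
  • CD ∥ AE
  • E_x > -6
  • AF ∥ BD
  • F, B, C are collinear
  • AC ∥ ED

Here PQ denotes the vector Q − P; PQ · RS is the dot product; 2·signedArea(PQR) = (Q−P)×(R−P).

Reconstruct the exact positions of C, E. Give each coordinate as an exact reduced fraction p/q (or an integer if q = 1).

1. C_x = -1204/113  [F, B, C are collinear ∩ DC ⟂ FB]
2. C_y = 771/113  [F, B, C are collinear ∩ DC ⟂ FB]
   → C = (-1204/113, 771/113)
3. E_x = -604/113  [AC ∥ ED ∩ CD ∥ AE]
4. E_y = 246/113  [AC ∥ ED ∩ CD ∥ AE]
   → E = (-604/113, 246/113)

C = (-1204/113, 771/113)
E = (-604/113, 246/113)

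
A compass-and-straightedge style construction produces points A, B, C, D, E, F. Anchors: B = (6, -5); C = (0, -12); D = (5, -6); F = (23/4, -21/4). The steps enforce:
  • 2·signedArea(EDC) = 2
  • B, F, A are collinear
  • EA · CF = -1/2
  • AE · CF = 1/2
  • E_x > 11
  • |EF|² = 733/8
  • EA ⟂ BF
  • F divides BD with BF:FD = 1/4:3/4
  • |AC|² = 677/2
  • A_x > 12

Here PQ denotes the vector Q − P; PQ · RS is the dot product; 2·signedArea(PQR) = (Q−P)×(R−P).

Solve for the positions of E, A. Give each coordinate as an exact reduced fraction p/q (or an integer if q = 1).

A = (25/2, 3/2)
E = (12, 2)

1. E_x = 12  [line 6·x + -5·y + -62 = 0 ∩ |EF|² = 733/8]
2. E_y = 2  [line 6·x + -5·y + -62 = 0 ∩ |EF|² = 733/8]
   → E = (12, 2)
3. A_x = 25/2  [B, F, A are collinear ∩ EA ⟂ BF]
4. A_y = 3/2  [B, F, A are collinear ∩ EA ⟂ BF]
   → A = (25/2, 3/2)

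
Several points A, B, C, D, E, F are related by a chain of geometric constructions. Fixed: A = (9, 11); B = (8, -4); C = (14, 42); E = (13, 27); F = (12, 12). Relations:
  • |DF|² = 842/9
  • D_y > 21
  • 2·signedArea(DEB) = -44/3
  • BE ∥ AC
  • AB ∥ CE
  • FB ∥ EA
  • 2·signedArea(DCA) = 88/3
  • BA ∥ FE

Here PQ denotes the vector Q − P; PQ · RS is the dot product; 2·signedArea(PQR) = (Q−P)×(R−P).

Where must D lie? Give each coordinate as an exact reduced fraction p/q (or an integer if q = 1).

D = (35/3, 65/3)

1. D_x = 35/3  [line 31·x + -5·y + -760/3 = 0 ∩ |DF|² = 842/9]
2. D_y = 65/3  [line 31·x + -5·y + -760/3 = 0 ∩ |DF|² = 842/9]
   → D = (35/3, 65/3)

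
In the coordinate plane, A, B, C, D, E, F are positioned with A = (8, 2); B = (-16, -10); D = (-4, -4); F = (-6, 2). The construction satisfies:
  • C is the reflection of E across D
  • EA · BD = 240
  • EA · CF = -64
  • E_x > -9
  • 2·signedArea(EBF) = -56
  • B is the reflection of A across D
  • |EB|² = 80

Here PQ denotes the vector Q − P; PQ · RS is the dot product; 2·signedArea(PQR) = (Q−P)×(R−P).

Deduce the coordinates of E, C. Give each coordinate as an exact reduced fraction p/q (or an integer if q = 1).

C = (0, -2)
E = (-8, -6)

1. E_x = -8  [2·signedArea(EBF) = -56 ∩ EA · BD = 240]
2. E_y = -6  [2·signedArea(EBF) = -56 ∩ EA · BD = 240]
   → E = (-8, -6)
3. C_x = 0  [C is the reflection of E across D]
4. C_y = -2  [C is the reflection of E across D]
   → C = (0, -2)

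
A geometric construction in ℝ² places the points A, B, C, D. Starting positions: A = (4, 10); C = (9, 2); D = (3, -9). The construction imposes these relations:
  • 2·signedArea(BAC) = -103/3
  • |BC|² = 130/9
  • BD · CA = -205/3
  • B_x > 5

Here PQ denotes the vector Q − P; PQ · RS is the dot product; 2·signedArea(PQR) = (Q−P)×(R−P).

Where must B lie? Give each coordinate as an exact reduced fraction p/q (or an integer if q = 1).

B = (16/3, 1)

1. B_x = 16/3  [BD · CA = -205/3 ∩ 2·signedArea(BAC) = -103/3]
2. B_y = 1  [BD · CA = -205/3 ∩ 2·signedArea(BAC) = -103/3]
   → B = (16/3, 1)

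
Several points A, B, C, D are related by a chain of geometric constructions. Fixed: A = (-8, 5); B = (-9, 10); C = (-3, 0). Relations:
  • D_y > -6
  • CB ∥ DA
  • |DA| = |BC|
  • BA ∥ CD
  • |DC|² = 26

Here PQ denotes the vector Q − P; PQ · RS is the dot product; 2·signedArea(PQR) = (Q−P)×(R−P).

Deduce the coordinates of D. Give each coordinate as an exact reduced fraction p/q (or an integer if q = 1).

D = (-2, -5)

1. D_x = -2  [CB ∥ DA ∩ BA ∥ CD]
2. D_y = -5  [CB ∥ DA ∩ BA ∥ CD]
   → D = (-2, -5)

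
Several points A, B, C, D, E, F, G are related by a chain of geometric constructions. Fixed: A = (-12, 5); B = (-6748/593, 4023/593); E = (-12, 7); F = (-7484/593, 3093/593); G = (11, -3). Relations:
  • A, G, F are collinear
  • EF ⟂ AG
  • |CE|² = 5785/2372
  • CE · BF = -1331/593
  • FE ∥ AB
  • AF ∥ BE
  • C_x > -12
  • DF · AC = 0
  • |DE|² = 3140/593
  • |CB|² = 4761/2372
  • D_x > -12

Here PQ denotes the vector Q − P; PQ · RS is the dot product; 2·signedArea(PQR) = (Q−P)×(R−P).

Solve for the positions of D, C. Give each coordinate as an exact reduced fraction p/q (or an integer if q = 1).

C = (-7024/593, 6459/1186)
D = (-6748/593, 2837/593)

1. C_x = -7024/593  [line 736/593·x + 930/593·y + 3653/593 = 0 ∩ |CE|² = 5785/2372]
2. C_y = 6459/1186  [line 736/593·x + 930/593·y + 3653/593 = 0 ∩ |CE|² = 5785/2372]
   → C = (-7024/593, 6459/1186)
3. D_x = -6748/593  [line -92/593·x + -529/1186·y + 437/1186 = 0 ∩ |DE|² = 3140/593]
4. D_y = 2837/593  [line -92/593·x + -529/1186·y + 437/1186 = 0 ∩ |DE|² = 3140/593]
   → D = (-6748/593, 2837/593)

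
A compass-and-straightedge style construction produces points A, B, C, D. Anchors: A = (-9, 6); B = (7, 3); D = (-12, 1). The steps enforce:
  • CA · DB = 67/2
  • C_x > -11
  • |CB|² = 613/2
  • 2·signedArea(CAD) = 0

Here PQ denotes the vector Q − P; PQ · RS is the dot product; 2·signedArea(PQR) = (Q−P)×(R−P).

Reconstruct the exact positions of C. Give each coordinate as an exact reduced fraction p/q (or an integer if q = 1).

1. C_x = -21/2  [2·signedArea(CAD) = 0 ∩ CA · DB = 67/2]
2. C_y = 7/2  [2·signedArea(CAD) = 0 ∩ CA · DB = 67/2]
   → C = (-21/2, 7/2)

C = (-21/2, 7/2)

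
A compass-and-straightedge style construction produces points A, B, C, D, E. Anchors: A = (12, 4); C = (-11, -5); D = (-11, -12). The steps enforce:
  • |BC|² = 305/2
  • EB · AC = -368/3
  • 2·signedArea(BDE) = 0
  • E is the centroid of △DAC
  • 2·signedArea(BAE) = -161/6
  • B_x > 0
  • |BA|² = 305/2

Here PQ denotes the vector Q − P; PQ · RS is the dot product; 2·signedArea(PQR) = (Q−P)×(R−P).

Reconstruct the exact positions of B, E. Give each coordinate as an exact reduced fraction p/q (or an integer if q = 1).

1. E_x = -10/3  [E is the centroid of △DAC]
2. E_y = -13/3  [E is the centroid of △DAC]
   → E = (-10/3, -13/3)
3. B_x = 1/2  [2·signedArea(BDE) = 0 ∩ EB · AC = -368/3]
4. B_y = -1/2  [2·signedArea(BDE) = 0 ∩ EB · AC = -368/3]
   → B = (1/2, -1/2)

B = (1/2, -1/2)
E = (-10/3, -13/3)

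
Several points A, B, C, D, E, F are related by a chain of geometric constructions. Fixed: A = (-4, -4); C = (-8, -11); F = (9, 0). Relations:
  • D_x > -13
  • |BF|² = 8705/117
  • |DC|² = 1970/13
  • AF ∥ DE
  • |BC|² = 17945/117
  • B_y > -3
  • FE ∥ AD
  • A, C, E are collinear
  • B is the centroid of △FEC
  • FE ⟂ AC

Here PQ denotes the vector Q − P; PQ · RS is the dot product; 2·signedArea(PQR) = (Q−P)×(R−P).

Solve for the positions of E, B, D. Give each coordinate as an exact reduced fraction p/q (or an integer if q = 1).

B = (25/39, -83/39)
D = (-157/13, 8/13)
E = (12/13, 60/13)

1. E_x = 12/13  [A, C, E are collinear ∩ FE ⟂ AC]
2. E_y = 60/13  [A, C, E are collinear ∩ FE ⟂ AC]
   → E = (12/13, 60/13)
3. B_x = 25/39  [B is the centroid of △FEC]
4. B_y = -83/39  [B is the centroid of △FEC]
   → B = (25/39, -83/39)
5. D_x = -157/13  [AF ∥ DE ∩ FE ∥ AD]
6. D_y = 8/13  [AF ∥ DE ∩ FE ∥ AD]
   → D = (-157/13, 8/13)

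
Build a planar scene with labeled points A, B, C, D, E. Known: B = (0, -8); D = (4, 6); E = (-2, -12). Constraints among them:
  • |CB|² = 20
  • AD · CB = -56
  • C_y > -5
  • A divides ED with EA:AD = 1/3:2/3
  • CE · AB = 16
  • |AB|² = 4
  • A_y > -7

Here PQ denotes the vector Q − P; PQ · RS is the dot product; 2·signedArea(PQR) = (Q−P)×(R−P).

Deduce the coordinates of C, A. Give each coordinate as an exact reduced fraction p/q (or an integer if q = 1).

1. A_x = 0  [A divides ED with EA:AD = 1/3:2/3]
2. A_y = -6  [A divides ED with EA:AD = 1/3:2/3]
   → A = (0, -6)
3. C_x = 2  [CE · AB = 16 ∩ AD · CB = -56]
4. C_y = -4  [CE · AB = 16 ∩ AD · CB = -56]
   → C = (2, -4)

A = (0, -6)
C = (2, -4)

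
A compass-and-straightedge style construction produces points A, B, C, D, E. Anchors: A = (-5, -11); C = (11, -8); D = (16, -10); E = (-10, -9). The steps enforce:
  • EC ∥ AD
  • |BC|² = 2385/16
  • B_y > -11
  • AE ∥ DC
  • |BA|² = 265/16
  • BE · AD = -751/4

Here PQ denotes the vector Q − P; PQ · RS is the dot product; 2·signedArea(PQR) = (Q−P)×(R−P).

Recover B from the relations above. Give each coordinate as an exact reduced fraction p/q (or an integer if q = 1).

B = (-1, -41/4)

1. B_x = -1  [line -21·x + -1·y + -125/4 = 0 ∩ |BA|² = 265/16]
2. B_y = -41/4  [line -21·x + -1·y + -125/4 = 0 ∩ |BA|² = 265/16]
   → B = (-1, -41/4)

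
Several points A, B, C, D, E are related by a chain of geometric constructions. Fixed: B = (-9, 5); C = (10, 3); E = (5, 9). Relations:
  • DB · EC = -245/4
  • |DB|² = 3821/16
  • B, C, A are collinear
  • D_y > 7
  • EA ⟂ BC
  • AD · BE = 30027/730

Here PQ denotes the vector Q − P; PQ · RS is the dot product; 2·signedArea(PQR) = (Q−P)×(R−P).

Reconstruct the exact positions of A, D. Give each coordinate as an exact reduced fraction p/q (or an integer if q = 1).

1. A_x = 1617/365  [B, C, A are collinear ∩ EA ⟂ BC]
2. A_y = 1309/365  [B, C, A are collinear ∩ EA ⟂ BC]
   → A = (1617/365, 1309/365)
3. D_x = 25/4  [DB · EC = -245/4 ∩ AD · BE = 30027/730]
4. D_y = 15/2  [DB · EC = -245/4 ∩ AD · BE = 30027/730]
   → D = (25/4, 15/2)

A = (1617/365, 1309/365)
D = (25/4, 15/2)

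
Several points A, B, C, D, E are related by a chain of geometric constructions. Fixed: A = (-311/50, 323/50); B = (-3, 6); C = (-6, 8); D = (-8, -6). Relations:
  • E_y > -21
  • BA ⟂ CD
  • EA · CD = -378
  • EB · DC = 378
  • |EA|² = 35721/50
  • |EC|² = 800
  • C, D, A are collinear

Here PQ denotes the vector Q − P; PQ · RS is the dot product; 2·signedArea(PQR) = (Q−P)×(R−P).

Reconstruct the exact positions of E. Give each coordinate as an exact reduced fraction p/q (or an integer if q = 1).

1. E_x = -10  [line 2·x + 14·y + 300 = 0 ∩ |EC|² = 800]
2. E_y = -20  [line 2·x + 14·y + 300 = 0 ∩ |EC|² = 800]
   → E = (-10, -20)

E = (-10, -20)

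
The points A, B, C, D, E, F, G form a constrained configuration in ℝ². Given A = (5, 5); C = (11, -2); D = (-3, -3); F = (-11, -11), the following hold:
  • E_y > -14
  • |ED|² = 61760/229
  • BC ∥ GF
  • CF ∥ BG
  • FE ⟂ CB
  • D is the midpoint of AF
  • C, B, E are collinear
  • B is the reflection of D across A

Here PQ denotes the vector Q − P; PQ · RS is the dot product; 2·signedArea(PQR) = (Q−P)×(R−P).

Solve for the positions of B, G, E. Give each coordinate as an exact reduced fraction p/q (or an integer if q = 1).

B = (13, 13)
E = (2161/229, -3143/229)
G = (-9, 4)

1. B_x = 13  [B is the reflection of D across A]
2. B_y = 13  [B is the reflection of D across A]
   → B = (13, 13)
3. G_x = -9  [BC ∥ GF ∩ CF ∥ BG]
4. G_y = 4  [BC ∥ GF ∩ CF ∥ BG]
   → G = (-9, 4)
5. E_x = 2161/229  [C, B, E are collinear ∩ FE ⟂ CB]
6. E_y = -3143/229  [C, B, E are collinear ∩ FE ⟂ CB]
   → E = (2161/229, -3143/229)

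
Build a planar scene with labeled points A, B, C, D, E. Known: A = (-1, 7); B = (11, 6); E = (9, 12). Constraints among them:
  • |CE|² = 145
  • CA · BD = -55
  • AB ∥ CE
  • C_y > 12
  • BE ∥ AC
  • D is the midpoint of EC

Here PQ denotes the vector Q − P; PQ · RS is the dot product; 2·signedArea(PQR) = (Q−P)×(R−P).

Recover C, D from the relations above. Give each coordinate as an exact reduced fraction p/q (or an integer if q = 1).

1. C_x = -3  [AB ∥ CE ∩ BE ∥ AC]
2. C_y = 13  [AB ∥ CE ∩ BE ∥ AC]
   → C = (-3, 13)
3. D_x = 3  [D is the midpoint of EC]
4. D_y = 25/2  [D is the midpoint of EC]
   → D = (3, 25/2)

C = (-3, 13)
D = (3, 25/2)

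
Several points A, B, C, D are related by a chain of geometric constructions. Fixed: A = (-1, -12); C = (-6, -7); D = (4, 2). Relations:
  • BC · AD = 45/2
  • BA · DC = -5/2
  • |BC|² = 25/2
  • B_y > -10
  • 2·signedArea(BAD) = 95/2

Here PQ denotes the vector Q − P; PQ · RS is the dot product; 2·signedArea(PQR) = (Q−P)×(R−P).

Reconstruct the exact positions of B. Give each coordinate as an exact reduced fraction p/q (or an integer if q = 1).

B = (-7/2, -19/2)

1. B_x = -7/2  [BA · DC = -5/2 ∩ 2·signedArea(BAD) = 95/2]
2. B_y = -19/2  [BA · DC = -5/2 ∩ 2·signedArea(BAD) = 95/2]
   → B = (-7/2, -19/2)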